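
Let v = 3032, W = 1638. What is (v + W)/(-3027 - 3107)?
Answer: -2335/3067 ≈ -0.76133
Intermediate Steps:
(v + W)/(-3027 - 3107) = (3032 + 1638)/(-3027 - 3107) = 4670/(-6134) = 4670*(-1/6134) = -2335/3067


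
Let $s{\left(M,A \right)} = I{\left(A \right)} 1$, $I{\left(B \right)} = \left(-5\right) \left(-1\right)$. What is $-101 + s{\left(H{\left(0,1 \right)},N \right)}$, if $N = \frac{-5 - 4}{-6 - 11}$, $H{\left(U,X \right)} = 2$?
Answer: $-96$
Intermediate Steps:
$I{\left(B \right)} = 5$
$N = \frac{9}{17}$ ($N = - \frac{9}{-17} = \left(-9\right) \left(- \frac{1}{17}\right) = \frac{9}{17} \approx 0.52941$)
$s{\left(M,A \right)} = 5$ ($s{\left(M,A \right)} = 5 \cdot 1 = 5$)
$-101 + s{\left(H{\left(0,1 \right)},N \right)} = -101 + 5 = -96$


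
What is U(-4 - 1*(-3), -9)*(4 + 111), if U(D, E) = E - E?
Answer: 0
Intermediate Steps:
U(D, E) = 0
U(-4 - 1*(-3), -9)*(4 + 111) = 0*(4 + 111) = 0*115 = 0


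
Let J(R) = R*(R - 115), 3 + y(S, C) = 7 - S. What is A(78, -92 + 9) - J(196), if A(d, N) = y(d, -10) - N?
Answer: -15867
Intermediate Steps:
y(S, C) = 4 - S (y(S, C) = -3 + (7 - S) = 4 - S)
J(R) = R*(-115 + R)
A(d, N) = 4 - N - d (A(d, N) = (4 - d) - N = 4 - N - d)
A(78, -92 + 9) - J(196) = (4 - (-92 + 9) - 1*78) - 196*(-115 + 196) = (4 - 1*(-83) - 78) - 196*81 = (4 + 83 - 78) - 1*15876 = 9 - 15876 = -15867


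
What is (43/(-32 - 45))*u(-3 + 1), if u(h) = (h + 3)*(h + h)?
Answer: 172/77 ≈ 2.2338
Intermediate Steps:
u(h) = 2*h*(3 + h) (u(h) = (3 + h)*(2*h) = 2*h*(3 + h))
(43/(-32 - 45))*u(-3 + 1) = (43/(-32 - 45))*(2*(-3 + 1)*(3 + (-3 + 1))) = (43/(-77))*(2*(-2)*(3 - 2)) = (43*(-1/77))*(2*(-2)*1) = -43/77*(-4) = 172/77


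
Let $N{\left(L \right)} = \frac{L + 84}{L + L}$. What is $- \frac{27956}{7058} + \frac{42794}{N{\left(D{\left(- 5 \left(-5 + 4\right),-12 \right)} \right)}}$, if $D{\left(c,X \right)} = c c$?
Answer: $\frac{7549477698}{384661} \approx 19626.0$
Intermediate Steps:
$D{\left(c,X \right)} = c^{2}$
$N{\left(L \right)} = \frac{84 + L}{2 L}$
$- \frac{27956}{7058} + \frac{42794}{N{\left(D{\left(- 5 \left(-5 + 4\right),-12 \right)} \right)}} = - \frac{27956}{7058} + \frac{42794}{\frac{1}{2} \frac{1}{\left(- 5 \left(-5 + 4\right)\right)^{2}} \left(84 + \left(- 5 \left(-5 + 4\right)\right)^{2}\right)} = \left(-27956\right) \frac{1}{7058} + \frac{42794}{\frac{1}{2} \frac{1}{\left(\left(-5\right) \left(-1\right)\right)^{2}} \left(84 + \left(\left(-5\right) \left(-1\right)\right)^{2}\right)} = - \frac{13978}{3529} + \frac{42794}{\frac{1}{2} \frac{1}{5^{2}} \left(84 + 5^{2}\right)} = - \frac{13978}{3529} + \frac{42794}{\frac{1}{2} \cdot \frac{1}{25} \left(84 + 25\right)} = - \frac{13978}{3529} + \frac{42794}{\frac{1}{2} \cdot \frac{1}{25} \cdot 109} = - \frac{13978}{3529} + \frac{42794}{\frac{109}{50}} = - \frac{13978}{3529} + 42794 \cdot \frac{50}{109} = - \frac{13978}{3529} + \frac{2139700}{109} = \frac{7549477698}{384661}$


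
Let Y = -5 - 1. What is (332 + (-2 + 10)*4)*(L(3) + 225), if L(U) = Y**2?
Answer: 95004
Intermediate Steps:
Y = -6
L(U) = 36 (L(U) = (-6)**2 = 36)
(332 + (-2 + 10)*4)*(L(3) + 225) = (332 + (-2 + 10)*4)*(36 + 225) = (332 + 8*4)*261 = (332 + 32)*261 = 364*261 = 95004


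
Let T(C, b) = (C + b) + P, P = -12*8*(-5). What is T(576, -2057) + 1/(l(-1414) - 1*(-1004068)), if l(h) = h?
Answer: -1003656653/1002654 ≈ -1001.0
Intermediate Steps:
P = 480 (P = -96*(-5) = 480)
T(C, b) = 480 + C + b (T(C, b) = (C + b) + 480 = 480 + C + b)
T(576, -2057) + 1/(l(-1414) - 1*(-1004068)) = (480 + 576 - 2057) + 1/(-1414 - 1*(-1004068)) = -1001 + 1/(-1414 + 1004068) = -1001 + 1/1002654 = -1003656653/1002654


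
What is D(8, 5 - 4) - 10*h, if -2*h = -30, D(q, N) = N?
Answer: -149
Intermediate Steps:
h = 15 (h = -½*(-30) = 15)
D(8, 5 - 4) - 10*h = (5 - 4) - 10*15 = 1 - 150 = -149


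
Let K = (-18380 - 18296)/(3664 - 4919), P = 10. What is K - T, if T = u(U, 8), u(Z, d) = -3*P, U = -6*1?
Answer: 74326/1255 ≈ 59.224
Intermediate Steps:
U = -6
u(Z, d) = -30 (u(Z, d) = -3*10 = -30)
T = -30
K = 36676/1255 (K = -36676/(-1255) = -36676*(-1/1255) = 36676/1255 ≈ 29.224)
K - T = 36676/1255 - 1*(-30) = 36676/1255 + 30 = 74326/1255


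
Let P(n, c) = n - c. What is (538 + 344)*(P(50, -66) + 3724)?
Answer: 3386880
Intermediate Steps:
(538 + 344)*(P(50, -66) + 3724) = (538 + 344)*((50 - 1*(-66)) + 3724) = 882*((50 + 66) + 3724) = 882*(116 + 3724) = 882*3840 = 3386880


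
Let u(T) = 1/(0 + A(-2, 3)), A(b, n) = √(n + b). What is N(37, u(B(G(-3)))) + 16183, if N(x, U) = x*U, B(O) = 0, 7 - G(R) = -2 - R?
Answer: 16220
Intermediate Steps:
G(R) = 9 + R (G(R) = 7 - (-2 - R) = 7 + (2 + R) = 9 + R)
A(b, n) = √(b + n)
u(T) = 1 (u(T) = 1/(0 + √(-2 + 3)) = 1/(0 + √1) = 1/(0 + 1) = 1/1 = 1)
N(x, U) = U*x
N(37, u(B(G(-3)))) + 16183 = 1*37 + 16183 = 37 + 16183 = 16220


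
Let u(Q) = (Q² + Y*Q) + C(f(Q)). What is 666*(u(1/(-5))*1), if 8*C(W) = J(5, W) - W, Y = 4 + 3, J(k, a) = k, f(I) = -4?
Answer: -15651/100 ≈ -156.51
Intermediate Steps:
Y = 7
C(W) = 5/8 - W/8 (C(W) = (5 - W)/8 = 5/8 - W/8)
u(Q) = 9/8 + Q² + 7*Q (u(Q) = (Q² + 7*Q) + (5/8 - ⅛*(-4)) = (Q² + 7*Q) + (5/8 + ½) = (Q² + 7*Q) + 9/8 = 9/8 + Q² + 7*Q)
666*(u(1/(-5))*1) = 666*((9/8 + (1/(-5))² + 7/(-5))*1) = 666*((9/8 + (-⅕)² + 7*(-⅕))*1) = 666*((9/8 + 1/25 - 7/5)*1) = 666*(-47/200*1) = 666*(-47/200) = -15651/100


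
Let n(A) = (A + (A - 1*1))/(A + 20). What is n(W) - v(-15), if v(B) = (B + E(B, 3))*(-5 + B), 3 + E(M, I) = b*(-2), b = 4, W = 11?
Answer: -16099/31 ≈ -519.32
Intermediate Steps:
n(A) = (-1 + 2*A)/(20 + A) (n(A) = (A + (A - 1))/(20 + A) = (A + (-1 + A))/(20 + A) = (-1 + 2*A)/(20 + A))
E(M, I) = -11 (E(M, I) = -3 + 4*(-2) = -3 - 8 = -11)
v(B) = (-11 + B)*(-5 + B) (v(B) = (B - 11)*(-5 + B) = (-11 + B)*(-5 + B))
n(W) - v(-15) = (-1 + 2*11)/(20 + 11) - (55 + (-15)² - 16*(-15)) = (-1 + 22)/31 - (55 + 225 + 240) = (1/31)*21 - 1*520 = 21/31 - 520 = -16099/31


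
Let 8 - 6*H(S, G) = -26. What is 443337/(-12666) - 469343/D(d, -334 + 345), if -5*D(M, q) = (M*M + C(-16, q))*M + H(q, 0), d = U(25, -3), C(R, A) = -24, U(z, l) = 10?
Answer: 29384043827/9697934 ≈ 3029.9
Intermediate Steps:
H(S, G) = 17/3 (H(S, G) = 4/3 - ⅙*(-26) = 4/3 + 13/3 = 17/3)
d = 10
D(M, q) = -17/15 - M*(-24 + M²)/5 (D(M, q) = -((M*M - 24)*M + 17/3)/5 = -((M² - 24)*M + 17/3)/5 = -((-24 + M²)*M + 17/3)/5 = -(M*(-24 + M²) + 17/3)/5 = -(17/3 + M*(-24 + M²))/5 = -17/15 - M*(-24 + M²)/5)
443337/(-12666) - 469343/D(d, -334 + 345) = 443337/(-12666) - 469343/(-17/15 - ⅕*10³ + (24/5)*10) = 443337*(-1/12666) - 469343/(-17/15 - ⅕*1000 + 48) = -147779/4222 - 469343/(-17/15 - 200 + 48) = -147779/4222 - 469343/(-2297/15) = -147779/4222 - 469343*(-15/2297) = -147779/4222 + 7040145/2297 = 29384043827/9697934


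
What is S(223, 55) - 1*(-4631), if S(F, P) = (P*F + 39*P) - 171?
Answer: 18870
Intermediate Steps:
S(F, P) = -171 + 39*P + F*P (S(F, P) = (F*P + 39*P) - 171 = (39*P + F*P) - 171 = -171 + 39*P + F*P)
S(223, 55) - 1*(-4631) = (-171 + 39*55 + 223*55) - 1*(-4631) = (-171 + 2145 + 12265) + 4631 = 14239 + 4631 = 18870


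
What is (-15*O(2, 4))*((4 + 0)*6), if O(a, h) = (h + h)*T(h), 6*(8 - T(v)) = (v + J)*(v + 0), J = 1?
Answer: -13440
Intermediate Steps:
T(v) = 8 - v*(1 + v)/6 (T(v) = 8 - (v + 1)*(v + 0)/6 = 8 - (1 + v)*v/6 = 8 - v*(1 + v)/6)
O(a, h) = 2*h*(8 - h/6 - h**2/6) (O(a, h) = (h + h)*(8 - h/6 - h**2/6) = (2*h)*(8 - h/6 - h**2/6) = 2*h*(8 - h/6 - h**2/6))
(-15*O(2, 4))*((4 + 0)*6) = (-5*4*(48 - 1*4 - 1*4**2))*((4 + 0)*6) = (-5*4*(48 - 4 - 1*16))*(4*6) = -5*4*(48 - 4 - 16)*24 = -5*4*28*24 = -15*112/3*24 = -560*24 = -13440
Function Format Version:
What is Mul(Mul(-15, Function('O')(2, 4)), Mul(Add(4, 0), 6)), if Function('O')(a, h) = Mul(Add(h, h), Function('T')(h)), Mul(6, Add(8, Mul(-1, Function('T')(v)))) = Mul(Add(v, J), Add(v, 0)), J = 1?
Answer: -13440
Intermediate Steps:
Function('T')(v) = Add(8, Mul(Rational(-1, 6), v, Add(1, v))) (Function('T')(v) = Add(8, Mul(Rational(-1, 6), Mul(Add(v, 1), Add(v, 0)))) = Add(8, Mul(Rational(-1, 6), Mul(Add(1, v), v))) = Add(8, Mul(Rational(-1, 6), Mul(v, Add(1, v)))) = Add(8, Mul(Rational(-1, 6), v, Add(1, v))))
Function('O')(a, h) = Mul(2, h, Add(8, Mul(Rational(-1, 6), h), Mul(Rational(-1, 6), Pow(h, 2)))) (Function('O')(a, h) = Mul(Add(h, h), Add(8, Mul(Rational(-1, 6), h), Mul(Rational(-1, 6), Pow(h, 2)))) = Mul(Mul(2, h), Add(8, Mul(Rational(-1, 6), h), Mul(Rational(-1, 6), Pow(h, 2)))) = Mul(2, h, Add(8, Mul(Rational(-1, 6), h), Mul(Rational(-1, 6), Pow(h, 2)))))
Mul(Mul(-15, Function('O')(2, 4)), Mul(Add(4, 0), 6)) = Mul(Mul(-15, Mul(Rational(1, 3), 4, Add(48, Mul(-1, 4), Mul(-1, Pow(4, 2))))), Mul(Add(4, 0), 6)) = Mul(Mul(-15, Mul(Rational(1, 3), 4, Add(48, -4, Mul(-1, 16)))), Mul(4, 6)) = Mul(Mul(-15, Mul(Rational(1, 3), 4, Add(48, -4, -16))), 24) = Mul(Mul(-15, Mul(Rational(1, 3), 4, 28)), 24) = Mul(Mul(-15, Rational(112, 3)), 24) = Mul(-560, 24) = -13440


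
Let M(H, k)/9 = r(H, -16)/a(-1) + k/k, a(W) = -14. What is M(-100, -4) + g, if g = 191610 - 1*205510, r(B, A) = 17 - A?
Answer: -194771/14 ≈ -13912.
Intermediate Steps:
M(H, k) = -171/14 (M(H, k) = 9*((17 - 1*(-16))/(-14) + k/k) = 9*((17 + 16)*(-1/14) + 1) = 9*(33*(-1/14) + 1) = 9*(-33/14 + 1) = 9*(-19/14) = -171/14)
g = -13900 (g = 191610 - 205510 = -13900)
M(-100, -4) + g = -171/14 - 13900 = -194771/14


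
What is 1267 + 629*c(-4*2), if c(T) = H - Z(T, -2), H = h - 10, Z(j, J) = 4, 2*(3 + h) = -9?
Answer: -24513/2 ≈ -12257.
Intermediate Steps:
h = -15/2 (h = -3 + (½)*(-9) = -3 - 9/2 = -15/2 ≈ -7.5000)
H = -35/2 (H = -15/2 - 10 = -35/2 ≈ -17.500)
c(T) = -43/2 (c(T) = -35/2 - 1*4 = -35/2 - 4 = -43/2)
1267 + 629*c(-4*2) = 1267 + 629*(-43/2) = 1267 - 27047/2 = -24513/2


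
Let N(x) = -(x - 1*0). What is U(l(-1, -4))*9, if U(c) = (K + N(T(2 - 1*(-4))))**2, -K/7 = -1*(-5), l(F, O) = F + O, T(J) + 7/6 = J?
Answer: 57121/4 ≈ 14280.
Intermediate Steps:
T(J) = -7/6 + J
N(x) = -x (N(x) = -(x + 0) = -x)
K = -35 (K = -(-7)*(-5) = -7*5 = -35)
U(c) = 57121/36 (U(c) = (-35 - (-7/6 + (2 - 1*(-4))))**2 = (-35 - (-7/6 + (2 + 4)))**2 = (-35 - (-7/6 + 6))**2 = (-35 - 1*29/6)**2 = (-35 - 29/6)**2 = (-239/6)**2 = 57121/36)
U(l(-1, -4))*9 = (57121/36)*9 = 57121/4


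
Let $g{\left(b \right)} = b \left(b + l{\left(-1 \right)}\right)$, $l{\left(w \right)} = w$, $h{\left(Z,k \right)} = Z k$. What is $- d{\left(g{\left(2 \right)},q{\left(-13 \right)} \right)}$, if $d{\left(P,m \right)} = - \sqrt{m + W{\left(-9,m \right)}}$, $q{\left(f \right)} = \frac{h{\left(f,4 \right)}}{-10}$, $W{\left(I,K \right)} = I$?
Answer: $\frac{i \sqrt{95}}{5} \approx 1.9494 i$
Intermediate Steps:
$g{\left(b \right)} = b \left(-1 + b\right)$ ($g{\left(b \right)} = b \left(b - 1\right) = b \left(-1 + b\right)$)
$q{\left(f \right)} = - \frac{2 f}{5}$ ($q{\left(f \right)} = \frac{f 4}{-10} = 4 f \left(- \frac{1}{10}\right) = - \frac{2 f}{5}$)
$d{\left(P,m \right)} = - \sqrt{-9 + m}$ ($d{\left(P,m \right)} = - \sqrt{m - 9} = - \sqrt{-9 + m}$)
$- d{\left(g{\left(2 \right)},q{\left(-13 \right)} \right)} = - \left(-1\right) \sqrt{-9 - - \frac{26}{5}} = - \left(-1\right) \sqrt{-9 + \frac{26}{5}} = - \left(-1\right) \sqrt{- \frac{19}{5}} = - \left(-1\right) \frac{i \sqrt{95}}{5} = - \frac{\left(-1\right) i \sqrt{95}}{5} = \frac{i \sqrt{95}}{5}$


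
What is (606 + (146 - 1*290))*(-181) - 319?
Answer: -83941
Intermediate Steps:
(606 + (146 - 1*290))*(-181) - 319 = (606 + (146 - 290))*(-181) - 319 = (606 - 144)*(-181) - 319 = 462*(-181) - 319 = -83622 - 319 = -83941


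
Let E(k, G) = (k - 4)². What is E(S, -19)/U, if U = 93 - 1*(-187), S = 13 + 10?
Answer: 361/280 ≈ 1.2893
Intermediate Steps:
S = 23
E(k, G) = (-4 + k)²
U = 280 (U = 93 + 187 = 280)
E(S, -19)/U = (-4 + 23)²/280 = 19²*(1/280) = 361*(1/280) = 361/280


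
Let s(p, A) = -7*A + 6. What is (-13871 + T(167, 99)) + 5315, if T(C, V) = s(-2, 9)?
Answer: -8613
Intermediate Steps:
s(p, A) = 6 - 7*A
T(C, V) = -57 (T(C, V) = 6 - 7*9 = 6 - 63 = -57)
(-13871 + T(167, 99)) + 5315 = (-13871 - 57) + 5315 = -13928 + 5315 = -8613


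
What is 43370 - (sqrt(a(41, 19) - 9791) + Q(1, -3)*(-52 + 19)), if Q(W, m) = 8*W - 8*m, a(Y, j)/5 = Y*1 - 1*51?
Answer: 44426 - I*sqrt(9841) ≈ 44426.0 - 99.202*I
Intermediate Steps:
a(Y, j) = -255 + 5*Y (a(Y, j) = 5*(Y*1 - 1*51) = 5*(Y - 51) = 5*(-51 + Y) = -255 + 5*Y)
Q(W, m) = -8*m + 8*W
43370 - (sqrt(a(41, 19) - 9791) + Q(1, -3)*(-52 + 19)) = 43370 - (sqrt((-255 + 5*41) - 9791) + (-8*(-3) + 8*1)*(-52 + 19)) = 43370 - (sqrt((-255 + 205) - 9791) + (24 + 8)*(-33)) = 43370 - (sqrt(-50 - 9791) + 32*(-33)) = 43370 - (sqrt(-9841) - 1056) = 43370 - (I*sqrt(9841) - 1056) = 43370 - (-1056 + I*sqrt(9841)) = 43370 + (1056 - I*sqrt(9841)) = 44426 - I*sqrt(9841)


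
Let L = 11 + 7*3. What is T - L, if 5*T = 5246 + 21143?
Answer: 26229/5 ≈ 5245.8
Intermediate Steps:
T = 26389/5 (T = (5246 + 21143)/5 = (⅕)*26389 = 26389/5 ≈ 5277.8)
L = 32 (L = 11 + 21 = 32)
T - L = 26389/5 - 1*32 = 26389/5 - 32 = 26229/5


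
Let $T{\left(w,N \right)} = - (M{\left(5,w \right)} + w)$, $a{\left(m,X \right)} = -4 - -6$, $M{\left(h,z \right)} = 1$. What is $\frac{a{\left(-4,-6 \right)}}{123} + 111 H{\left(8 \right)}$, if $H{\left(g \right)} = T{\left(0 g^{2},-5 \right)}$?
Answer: $- \frac{13651}{123} \approx -110.98$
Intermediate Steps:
$a{\left(m,X \right)} = 2$ ($a{\left(m,X \right)} = -4 + 6 = 2$)
$T{\left(w,N \right)} = -1 - w$ ($T{\left(w,N \right)} = - (1 + w) = -1 - w$)
$H{\left(g \right)} = -1$ ($H{\left(g \right)} = -1 - 0 g^{2} = -1 - 0 = -1 + 0 = -1$)
$\frac{a{\left(-4,-6 \right)}}{123} + 111 H{\left(8 \right)} = \frac{2}{123} + 111 \left(-1\right) = 2 \cdot \frac{1}{123} - 111 = \frac{2}{123} - 111 = - \frac{13651}{123}$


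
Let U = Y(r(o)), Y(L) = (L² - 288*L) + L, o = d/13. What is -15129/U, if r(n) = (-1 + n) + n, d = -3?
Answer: -852267/23750 ≈ -35.885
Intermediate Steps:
o = -3/13 ≈ -0.23077
r(n) = -1 + 2*n
Y(L) = L² - 287*L
U = 71250/169 (U = (-1 + 2*(-3/13))*(-287 + (-1 + 2*(-3/13))) = (-1 - 6/13)*(-287 + (-1 - 6/13)) = -19*(-287 - 19/13)/13 = -19/13*(-3750/13) = 71250/169 ≈ 421.60)
-15129/U = -15129/71250/169 = -15129*169/71250 = -852267/23750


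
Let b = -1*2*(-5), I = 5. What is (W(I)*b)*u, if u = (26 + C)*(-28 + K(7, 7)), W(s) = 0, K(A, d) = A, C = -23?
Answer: 0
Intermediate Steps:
b = 10 (b = -2*(-5) = 10)
u = -63 (u = (26 - 23)*(-28 + 7) = 3*(-21) = -63)
(W(I)*b)*u = (0*10)*(-63) = 0*(-63) = 0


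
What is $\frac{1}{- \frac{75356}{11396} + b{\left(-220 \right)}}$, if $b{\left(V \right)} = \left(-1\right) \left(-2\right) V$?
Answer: $- \frac{2849}{1272399} \approx -0.0022391$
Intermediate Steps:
$b{\left(V \right)} = 2 V$
$\frac{1}{- \frac{75356}{11396} + b{\left(-220 \right)}} = \frac{1}{- \frac{75356}{11396} + 2 \left(-220\right)} = \frac{1}{\left(-75356\right) \frac{1}{11396} - 440} = \frac{1}{- \frac{18839}{2849} - 440} = \frac{1}{- \frac{1272399}{2849}} = - \frac{2849}{1272399}$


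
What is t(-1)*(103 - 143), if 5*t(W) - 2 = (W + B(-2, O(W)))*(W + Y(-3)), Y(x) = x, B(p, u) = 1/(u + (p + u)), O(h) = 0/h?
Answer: -64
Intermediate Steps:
O(h) = 0
B(p, u) = 1/(p + 2*u)
t(W) = ⅖ + (-3 + W)*(-½ + W)/5 (t(W) = ⅖ + ((W + 1/(-2 + 2*0))*(W - 3))/5 = ⅖ + ((W + 1/(-2 + 0))*(-3 + W))/5 = ⅖ + ((W + 1/(-2))*(-3 + W))/5 = ⅖ + ((W - ½)*(-3 + W))/5 = ⅖ + ((-½ + W)*(-3 + W))/5 = ⅖ + ((-3 + W)*(-½ + W))/5 = ⅖ + (-3 + W)*(-½ + W)/5)
t(-1)*(103 - 143) = (7/10 - 7/10*(-1) + (⅕)*(-1)²)*(103 - 143) = (7/10 + 7/10 + (⅕)*1)*(-40) = (7/10 + 7/10 + ⅕)*(-40) = (8/5)*(-40) = -64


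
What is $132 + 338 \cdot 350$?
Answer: $118432$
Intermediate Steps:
$132 + 338 \cdot 350 = 132 + 118300 = 118432$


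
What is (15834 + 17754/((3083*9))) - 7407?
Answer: 77947241/9249 ≈ 8427.6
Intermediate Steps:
(15834 + 17754/((3083*9))) - 7407 = (15834 + 17754/27747) - 7407 = (15834 + 17754*(1/27747)) - 7407 = (15834 + 5918/9249) - 7407 = 146454584/9249 - 7407 = 77947241/9249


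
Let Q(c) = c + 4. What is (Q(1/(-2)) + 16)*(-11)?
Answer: -429/2 ≈ -214.50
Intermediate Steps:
Q(c) = 4 + c
(Q(1/(-2)) + 16)*(-11) = ((4 + 1/(-2)) + 16)*(-11) = ((4 - ½) + 16)*(-11) = (7/2 + 16)*(-11) = (39/2)*(-11) = -429/2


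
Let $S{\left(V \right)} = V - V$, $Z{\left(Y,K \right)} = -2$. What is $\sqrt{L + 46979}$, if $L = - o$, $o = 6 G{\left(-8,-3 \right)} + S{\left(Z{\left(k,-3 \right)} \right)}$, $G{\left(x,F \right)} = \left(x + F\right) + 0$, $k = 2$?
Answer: $97 \sqrt{5} \approx 216.9$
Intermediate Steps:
$S{\left(V \right)} = 0$
$G{\left(x,F \right)} = F + x$ ($G{\left(x,F \right)} = \left(F + x\right) + 0 = F + x$)
$o = -66$ ($o = 6 \left(-3 - 8\right) + 0 = 6 \left(-11\right) + 0 = -66 + 0 = -66$)
$L = 66$ ($L = \left(-1\right) \left(-66\right) = 66$)
$\sqrt{L + 46979} = \sqrt{66 + 46979} = \sqrt{47045} = 97 \sqrt{5}$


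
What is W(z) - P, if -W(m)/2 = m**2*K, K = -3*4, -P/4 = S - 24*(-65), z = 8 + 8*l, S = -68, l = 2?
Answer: 19792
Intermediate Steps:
z = 24 (z = 8 + 8*2 = 8 + 16 = 24)
P = -5968 (P = -4*(-68 - 24*(-65)) = -4*(-68 + 1560) = -4*1492 = -5968)
K = -12
W(m) = 24*m**2 (W(m) = -2*m**2*(-12) = -(-24)*m**2 = 24*m**2)
W(z) - P = 24*24**2 - 1*(-5968) = 24*576 + 5968 = 13824 + 5968 = 19792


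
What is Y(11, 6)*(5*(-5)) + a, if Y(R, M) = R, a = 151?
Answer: -124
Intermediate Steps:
Y(11, 6)*(5*(-5)) + a = 11*(5*(-5)) + 151 = 11*(-25) + 151 = -275 + 151 = -124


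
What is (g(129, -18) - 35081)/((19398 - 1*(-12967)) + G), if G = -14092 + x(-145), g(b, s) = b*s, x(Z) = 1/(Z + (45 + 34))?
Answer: -2468598/1206017 ≈ -2.0469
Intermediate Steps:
x(Z) = 1/(79 + Z) (x(Z) = 1/(Z + 79) = 1/(79 + Z))
G = -930073/66 (G = -14092 + 1/(79 - 145) = -14092 + 1/(-66) = -14092 - 1/66 = -930073/66 ≈ -14092.)
(g(129, -18) - 35081)/((19398 - 1*(-12967)) + G) = (129*(-18) - 35081)/((19398 - 1*(-12967)) - 930073/66) = (-2322 - 35081)/((19398 + 12967) - 930073/66) = -37403/(32365 - 930073/66) = -37403/1206017/66 = -37403*66/1206017 = -2468598/1206017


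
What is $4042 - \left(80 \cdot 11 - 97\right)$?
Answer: $3259$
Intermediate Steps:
$4042 - \left(80 \cdot 11 - 97\right) = 4042 - \left(880 - 97\right) = 4042 - 783 = 3259$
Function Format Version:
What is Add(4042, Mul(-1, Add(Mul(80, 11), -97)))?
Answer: 3259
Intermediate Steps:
Add(4042, Mul(-1, Add(Mul(80, 11), -97))) = Add(4042, Mul(-1, Add(880, -97))) = Add(4042, Mul(-1, 783)) = Add(4042, -783) = 3259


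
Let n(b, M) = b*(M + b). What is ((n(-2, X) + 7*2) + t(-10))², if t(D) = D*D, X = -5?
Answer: 16384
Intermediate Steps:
t(D) = D²
((n(-2, X) + 7*2) + t(-10))² = ((-2*(-5 - 2) + 7*2) + (-10)²)² = ((-2*(-7) + 14) + 100)² = ((14 + 14) + 100)² = (28 + 100)² = 128² = 16384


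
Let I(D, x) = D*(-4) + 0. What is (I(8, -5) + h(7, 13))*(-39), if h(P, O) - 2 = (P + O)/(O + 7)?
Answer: 1131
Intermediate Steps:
I(D, x) = -4*D (I(D, x) = -4*D + 0 = -4*D)
h(P, O) = 2 + (O + P)/(7 + O) (h(P, O) = 2 + (P + O)/(O + 7) = 2 + (O + P)/(7 + O))
(I(8, -5) + h(7, 13))*(-39) = (-4*8 + (14 + 7 + 3*13)/(7 + 13))*(-39) = (-32 + (14 + 7 + 39)/20)*(-39) = (-32 + (1/20)*60)*(-39) = (-32 + 3)*(-39) = -29*(-39) = 1131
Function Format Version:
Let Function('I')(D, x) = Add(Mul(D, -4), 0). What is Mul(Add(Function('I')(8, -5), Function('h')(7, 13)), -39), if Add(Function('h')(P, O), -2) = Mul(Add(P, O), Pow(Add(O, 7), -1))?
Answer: 1131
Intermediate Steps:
Function('I')(D, x) = Mul(-4, D) (Function('I')(D, x) = Add(Mul(-4, D), 0) = Mul(-4, D))
Function('h')(P, O) = Add(2, Mul(Pow(Add(7, O), -1), Add(O, P))) (Function('h')(P, O) = Add(2, Mul(Add(P, O), Pow(Add(O, 7), -1))) = Add(2, Mul(Add(O, P), Pow(Add(7, O), -1))) = Add(2, Mul(Pow(Add(7, O), -1), Add(O, P))))
Mul(Add(Function('I')(8, -5), Function('h')(7, 13)), -39) = Mul(Add(Mul(-4, 8), Mul(Pow(Add(7, 13), -1), Add(14, 7, Mul(3, 13)))), -39) = Mul(Add(-32, Mul(Pow(20, -1), Add(14, 7, 39))), -39) = Mul(Add(-32, Mul(Rational(1, 20), 60)), -39) = Mul(Add(-32, 3), -39) = Mul(-29, -39) = 1131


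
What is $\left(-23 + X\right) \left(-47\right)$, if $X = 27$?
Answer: $-188$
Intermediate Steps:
$\left(-23 + X\right) \left(-47\right) = \left(-23 + 27\right) \left(-47\right) = 4 \left(-47\right) = -188$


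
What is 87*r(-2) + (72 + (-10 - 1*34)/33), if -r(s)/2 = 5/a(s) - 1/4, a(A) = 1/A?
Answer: 11125/6 ≈ 1854.2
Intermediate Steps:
r(s) = ½ - 10*s (r(s) = -2*(5/(1/s) - 1/4) = -2*(5*s - 1*¼) = -2*(5*s - ¼) = -2*(-¼ + 5*s) = ½ - 10*s)
87*r(-2) + (72 + (-10 - 1*34)/33) = 87*(½ - 10*(-2)) + (72 + (-10 - 1*34)/33) = 87*(½ + 20) + (72 + (-10 - 34)*(1/33)) = 87*(41/2) + (72 - 44*1/33) = 3567/2 + (72 - 4/3) = 3567/2 + 212/3 = 11125/6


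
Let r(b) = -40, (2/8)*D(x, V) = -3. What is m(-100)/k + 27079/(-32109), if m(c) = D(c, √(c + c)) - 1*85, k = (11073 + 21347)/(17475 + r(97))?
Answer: -11036096287/208194756 ≈ -53.009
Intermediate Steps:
D(x, V) = -12 (D(x, V) = 4*(-3) = -12)
k = 6484/3487 (k = (11073 + 21347)/(17475 - 40) = 32420/17435 = 32420*(1/17435) = 6484/3487 ≈ 1.8595)
m(c) = -97 (m(c) = -12 - 1*85 = -12 - 85 = -97)
m(-100)/k + 27079/(-32109) = -97/6484/3487 + 27079/(-32109) = -97*3487/6484 + 27079*(-1/32109) = -338239/6484 - 27079/32109 = -11036096287/208194756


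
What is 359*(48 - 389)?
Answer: -122419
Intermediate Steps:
359*(48 - 389) = 359*(-341) = -122419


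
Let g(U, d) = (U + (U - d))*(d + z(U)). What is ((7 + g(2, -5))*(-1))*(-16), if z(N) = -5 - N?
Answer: -1616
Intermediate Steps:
g(U, d) = (-d + 2*U)*(-5 + d - U) (g(U, d) = (U + (U - d))*(d + (-5 - U)) = (-d + 2*U)*(-5 + d - U))
((7 + g(2, -5))*(-1))*(-16) = ((7 + (-1*(-5)² - 5*(5 + 2) - 2*2*(5 + 2) + 2*2*(-5)))*(-1))*(-16) = ((7 + (-1*25 - 5*7 - 2*2*7 - 20))*(-1))*(-16) = ((7 + (-25 - 35 - 28 - 20))*(-1))*(-16) = ((7 - 108)*(-1))*(-16) = -101*(-1)*(-16) = 101*(-16) = -1616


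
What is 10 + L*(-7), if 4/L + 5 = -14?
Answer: 218/19 ≈ 11.474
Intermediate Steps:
L = -4/19 (L = 4/(-5 - 14) = 4/(-19) = 4*(-1/19) = -4/19 ≈ -0.21053)
10 + L*(-7) = 10 - 4/19*(-7) = 10 + 28/19 = 218/19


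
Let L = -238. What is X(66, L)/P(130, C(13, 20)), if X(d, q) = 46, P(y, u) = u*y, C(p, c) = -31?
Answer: -23/2015 ≈ -0.011414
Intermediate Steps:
X(66, L)/P(130, C(13, 20)) = 46/((-31*130)) = 46/(-4030) = 46*(-1/4030) = -23/2015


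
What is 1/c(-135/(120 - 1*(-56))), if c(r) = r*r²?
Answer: -5451776/2460375 ≈ -2.2158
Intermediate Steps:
c(r) = r³
1/c(-135/(120 - 1*(-56))) = 1/((-135/(120 - 1*(-56)))³) = 1/((-135/(120 + 56))³) = 1/((-135/176)³) = 1/(-2460375/5451776) = -5451776/2460375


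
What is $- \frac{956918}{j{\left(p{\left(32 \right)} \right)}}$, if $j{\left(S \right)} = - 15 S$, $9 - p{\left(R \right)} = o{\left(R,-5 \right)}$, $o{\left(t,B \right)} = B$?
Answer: $\frac{478459}{105} \approx 4556.8$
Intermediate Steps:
$p{\left(R \right)} = 14$ ($p{\left(R \right)} = 9 - -5 = 9 + 5 = 14$)
$- \frac{956918}{j{\left(p{\left(32 \right)} \right)}} = - \frac{956918}{\left(-15\right) 14} = - \frac{956918}{-210} = \left(-956918\right) \left(- \frac{1}{210}\right) = \frac{478459}{105}$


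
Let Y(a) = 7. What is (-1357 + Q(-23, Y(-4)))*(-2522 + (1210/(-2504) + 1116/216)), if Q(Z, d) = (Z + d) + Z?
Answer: 3299809309/939 ≈ 3.5142e+6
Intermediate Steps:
Q(Z, d) = d + 2*Z
(-1357 + Q(-23, Y(-4)))*(-2522 + (1210/(-2504) + 1116/216)) = (-1357 + (7 + 2*(-23)))*(-2522 + (1210/(-2504) + 1116/216)) = (-1357 + (7 - 46))*(-2522 + (1210*(-1/2504) + 1116*(1/216))) = (-1357 - 39)*(-2522 + (-605/1252 + 31/6)) = -1396*(-2522 + 17591/3756) = -1396*(-9455041/3756) = 3299809309/939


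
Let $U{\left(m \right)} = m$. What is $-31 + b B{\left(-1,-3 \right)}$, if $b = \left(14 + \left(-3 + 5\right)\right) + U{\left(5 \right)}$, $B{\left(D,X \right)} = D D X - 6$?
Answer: $-220$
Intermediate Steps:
$B{\left(D,X \right)} = -6 + X D^{2}$ ($B{\left(D,X \right)} = D^{2} X - 6 = X D^{2} - 6 = -6 + X D^{2}$)
$b = 21$ ($b = \left(14 + \left(-3 + 5\right)\right) + 5 = \left(14 + 2\right) + 5 = 16 + 5 = 21$)
$-31 + b B{\left(-1,-3 \right)} = -31 + 21 \left(-6 - 3 \left(-1\right)^{2}\right) = -31 + 21 \left(-6 - 3\right) = -31 + 21 \left(-9\right) = -31 - 189 = -220$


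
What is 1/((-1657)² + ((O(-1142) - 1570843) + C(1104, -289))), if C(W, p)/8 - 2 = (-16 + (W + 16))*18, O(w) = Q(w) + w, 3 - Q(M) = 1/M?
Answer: 1142/1521896579 ≈ 7.5038e-7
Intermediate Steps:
Q(M) = 3 - 1/M
O(w) = 3 + w - 1/w (O(w) = (3 - 1/w) + w = 3 + w - 1/w)
C(W, p) = 16 + 144*W (C(W, p) = 16 + 8*((-16 + (W + 16))*18) = 16 + 8*((-16 + (16 + W))*18) = 16 + 8*(W*18) = 16 + 8*(18*W) = 16 + 144*W)
1/((-1657)² + ((O(-1142) - 1570843) + C(1104, -289))) = 1/((-1657)² + (((3 - 1142 - 1/(-1142)) - 1570843) + (16 + 144*1104))) = 1/(2745649 + (((3 - 1142 - 1*(-1/1142)) - 1570843) + (16 + 158976))) = 1/(2745649 + (((3 - 1142 + 1/1142) - 1570843) + 158992)) = 1/(2745649 + ((-1300737/1142 - 1570843) + 158992)) = 1/(2745649 + (-1795203443/1142 + 158992)) = 1/(2745649 - 1613634579/1142) = 1/(1521896579/1142) = 1142/1521896579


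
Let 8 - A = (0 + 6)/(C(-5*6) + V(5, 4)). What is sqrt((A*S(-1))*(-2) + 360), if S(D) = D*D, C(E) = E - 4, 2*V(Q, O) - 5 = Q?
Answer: 2*sqrt(72239)/29 ≈ 18.536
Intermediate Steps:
V(Q, O) = 5/2 + Q/2
C(E) = -4 + E
S(D) = D**2
A = 238/29 (A = 8 - (0 + 6)/((-4 - 5*6) + (5/2 + (1/2)*5)) = 8 - 6/((-4 - 30) + (5/2 + 5/2)) = 8 - 6/(-34 + 5) = 8 - 6/(-29) = 8 - 6*(-1)/29 = 8 - 1*(-6/29) = 8 + 6/29 = 238/29 ≈ 8.2069)
sqrt((A*S(-1))*(-2) + 360) = sqrt(((238/29)*(-1)**2)*(-2) + 360) = sqrt(((238/29)*1)*(-2) + 360) = sqrt((238/29)*(-2) + 360) = sqrt(-476/29 + 360) = sqrt(9964/29) = 2*sqrt(72239)/29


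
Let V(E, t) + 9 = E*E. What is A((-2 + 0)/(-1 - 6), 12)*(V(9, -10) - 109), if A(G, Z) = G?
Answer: -74/7 ≈ -10.571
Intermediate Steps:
V(E, t) = -9 + E² (V(E, t) = -9 + E*E = -9 + E²)
A((-2 + 0)/(-1 - 6), 12)*(V(9, -10) - 109) = ((-2 + 0)/(-1 - 6))*((-9 + 9²) - 109) = (-2/(-7))*((-9 + 81) - 109) = (-2*(-⅐))*(72 - 109) = (2/7)*(-37) = -74/7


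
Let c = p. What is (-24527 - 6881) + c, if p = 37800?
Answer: 6392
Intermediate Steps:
c = 37800
(-24527 - 6881) + c = (-24527 - 6881) + 37800 = -31408 + 37800 = 6392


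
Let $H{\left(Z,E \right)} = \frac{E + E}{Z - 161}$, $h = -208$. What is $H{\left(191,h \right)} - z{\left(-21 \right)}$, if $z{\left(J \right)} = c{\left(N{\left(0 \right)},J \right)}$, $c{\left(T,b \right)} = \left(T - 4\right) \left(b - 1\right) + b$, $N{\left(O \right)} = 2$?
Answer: $- \frac{553}{15} \approx -36.867$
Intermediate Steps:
$c{\left(T,b \right)} = b + \left(-1 + b\right) \left(-4 + T\right)$ ($c{\left(T,b \right)} = \left(-4 + T\right) \left(-1 + b\right) + b = \left(-1 + b\right) \left(-4 + T\right) + b = b + \left(-1 + b\right) \left(-4 + T\right)$)
$z{\left(J \right)} = 2 - J$ ($z{\left(J \right)} = 4 - 2 - 3 J + 2 J = 2 - J$)
$H{\left(Z,E \right)} = \frac{2 E}{-161 + Z}$
$H{\left(191,h \right)} - z{\left(-21 \right)} = 2 \left(-208\right) \frac{1}{-161 + 191} - \left(2 - -21\right) = 2 \left(-208\right) \frac{1}{30} - \left(2 + 21\right) = 2 \left(-208\right) \frac{1}{30} - 23 = - \frac{208}{15} - 23 = - \frac{553}{15}$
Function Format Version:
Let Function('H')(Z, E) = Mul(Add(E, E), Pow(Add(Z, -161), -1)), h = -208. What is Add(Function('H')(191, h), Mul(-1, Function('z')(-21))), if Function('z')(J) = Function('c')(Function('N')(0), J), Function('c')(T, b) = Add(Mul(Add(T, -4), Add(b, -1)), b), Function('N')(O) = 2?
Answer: Rational(-553, 15) ≈ -36.867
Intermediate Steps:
Function('c')(T, b) = Add(b, Mul(Add(-1, b), Add(-4, T))) (Function('c')(T, b) = Add(Mul(Add(-4, T), Add(-1, b)), b) = Add(Mul(Add(-1, b), Add(-4, T)), b) = Add(b, Mul(Add(-1, b), Add(-4, T))))
Function('z')(J) = Add(2, Mul(-1, J)) (Function('z')(J) = Add(4, Mul(-1, 2), Mul(-3, J), Mul(2, J)) = Add(4, -2, Mul(-3, J), Mul(2, J)) = Add(2, Mul(-1, J)))
Function('H')(Z, E) = Mul(2, E, Pow(Add(-161, Z), -1)) (Function('H')(Z, E) = Mul(Mul(2, E), Pow(Add(-161, Z), -1)) = Mul(2, E, Pow(Add(-161, Z), -1)))
Add(Function('H')(191, h), Mul(-1, Function('z')(-21))) = Add(Mul(2, -208, Pow(Add(-161, 191), -1)), Mul(-1, Add(2, Mul(-1, -21)))) = Add(Mul(2, -208, Pow(30, -1)), Mul(-1, Add(2, 21))) = Add(Mul(2, -208, Rational(1, 30)), Mul(-1, 23)) = Add(Rational(-208, 15), -23) = Rational(-553, 15)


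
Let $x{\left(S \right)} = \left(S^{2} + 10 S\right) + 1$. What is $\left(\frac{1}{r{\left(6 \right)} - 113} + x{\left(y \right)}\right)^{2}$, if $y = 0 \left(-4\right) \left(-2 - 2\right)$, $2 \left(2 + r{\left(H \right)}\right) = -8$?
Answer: $\frac{13924}{14161} \approx 0.98326$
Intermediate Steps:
$r{\left(H \right)} = -6$ ($r{\left(H \right)} = -2 + \frac{1}{2} \left(-8\right) = -2 - 4 = -6$)
$y = 0$ ($y = 0 \left(-4\right) = 0$)
$x{\left(S \right)} = 1 + S^{2} + 10 S$
$\left(\frac{1}{r{\left(6 \right)} - 113} + x{\left(y \right)}\right)^{2} = \left(\frac{1}{-6 - 113} + \left(1 + 0^{2} + 10 \cdot 0\right)\right)^{2} = \left(\frac{1}{-119} + \left(1 + 0 + 0\right)\right)^{2} = \left(- \frac{1}{119} + 1\right)^{2} = \left(\frac{118}{119}\right)^{2} = \frac{13924}{14161}$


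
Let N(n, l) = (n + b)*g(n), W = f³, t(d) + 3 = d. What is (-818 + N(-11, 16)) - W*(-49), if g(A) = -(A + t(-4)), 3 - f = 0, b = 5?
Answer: 397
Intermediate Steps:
t(d) = -3 + d
f = 3 (f = 3 - 1*0 = 3 + 0 = 3)
W = 27 (W = 3³ = 27)
g(A) = 7 - A (g(A) = -(A + (-3 - 4)) = -(A - 7) = -(-7 + A) = 7 - A)
N(n, l) = (5 + n)*(7 - n) (N(n, l) = (n + 5)*(7 - n) = (5 + n)*(7 - n))
(-818 + N(-11, 16)) - W*(-49) = (-818 - (-7 - 11)*(5 - 11)) - 27*(-49) = (-818 - 1*(-18)*(-6)) - 1*(-1323) = (-818 - 108) + 1323 = -926 + 1323 = 397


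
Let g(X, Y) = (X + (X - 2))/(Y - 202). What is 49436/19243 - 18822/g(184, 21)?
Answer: 10929133267/1173823 ≈ 9310.7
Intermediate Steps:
g(X, Y) = (-2 + 2*X)/(-202 + Y) (g(X, Y) = (X + (-2 + X))/(-202 + Y) = (-2 + 2*X)/(-202 + Y))
49436/19243 - 18822/g(184, 21) = 49436/19243 - 18822*(-202 + 21)/(2*(-1 + 184)) = 49436*(1/19243) - 18822/(2*183/(-181)) = 49436/19243 - 18822/(2*(-1/181)*183) = 49436/19243 - 18822/(-366/181) = 49436/19243 - 18822*(-181/366) = 49436/19243 + 567797/61 = 10929133267/1173823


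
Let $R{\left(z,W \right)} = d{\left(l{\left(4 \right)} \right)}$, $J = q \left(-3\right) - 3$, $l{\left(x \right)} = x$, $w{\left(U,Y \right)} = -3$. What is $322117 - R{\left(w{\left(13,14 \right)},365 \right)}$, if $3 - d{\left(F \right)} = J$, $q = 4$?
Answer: $322099$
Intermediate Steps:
$J = -15$ ($J = 4 \left(-3\right) - 3 = -12 - 3 = -15$)
$d{\left(F \right)} = 18$ ($d{\left(F \right)} = 3 - -15 = 3 + 15 = 18$)
$R{\left(z,W \right)} = 18$
$322117 - R{\left(w{\left(13,14 \right)},365 \right)} = 322117 - 18 = 322099$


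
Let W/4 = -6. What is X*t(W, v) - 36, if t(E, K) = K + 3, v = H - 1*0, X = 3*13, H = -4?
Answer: -75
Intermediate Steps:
X = 39
v = -4 (v = -4 - 1*0 = -4 + 0 = -4)
W = -24 (W = 4*(-6) = -24)
t(E, K) = 3 + K
X*t(W, v) - 36 = 39*(3 - 4) - 36 = 39*(-1) - 36 = -39 - 36 = -75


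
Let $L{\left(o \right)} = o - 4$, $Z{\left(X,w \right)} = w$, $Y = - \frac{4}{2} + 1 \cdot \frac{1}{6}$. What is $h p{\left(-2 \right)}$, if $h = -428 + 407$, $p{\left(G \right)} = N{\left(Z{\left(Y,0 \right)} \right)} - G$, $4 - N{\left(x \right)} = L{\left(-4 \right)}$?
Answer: $-294$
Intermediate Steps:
$Y = - \frac{11}{6}$ ($Y = \left(-4\right) \frac{1}{2} + 1 \cdot \frac{1}{6} = -2 + \frac{1}{6} = - \frac{11}{6} \approx -1.8333$)
$L{\left(o \right)} = -4 + o$
$N{\left(x \right)} = 12$ ($N{\left(x \right)} = 4 - \left(-4 - 4\right) = 4 - -8 = 4 + 8 = 12$)
$p{\left(G \right)} = 12 - G$
$h = -21$
$h p{\left(-2 \right)} = - 21 \left(12 - -2\right) = - 21 \left(12 + 2\right) = \left(-21\right) 14 = -294$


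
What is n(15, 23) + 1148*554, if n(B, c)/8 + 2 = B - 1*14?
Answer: 635984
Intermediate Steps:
n(B, c) = -128 + 8*B (n(B, c) = -16 + 8*(B - 1*14) = -16 + 8*(B - 14) = -16 + 8*(-14 + B) = -16 + (-112 + 8*B) = -128 + 8*B)
n(15, 23) + 1148*554 = (-128 + 8*15) + 1148*554 = (-128 + 120) + 635992 = -8 + 635992 = 635984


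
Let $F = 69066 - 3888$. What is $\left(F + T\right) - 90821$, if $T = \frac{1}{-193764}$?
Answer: $- \frac{4968690253}{193764} \approx -25643.0$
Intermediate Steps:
$F = 65178$
$T = - \frac{1}{193764} \approx -5.1609 \cdot 10^{-6}$
$\left(F + T\right) - 90821 = \left(65178 - \frac{1}{193764}\right) - 90821 = \frac{12629149991}{193764} - 90821 = - \frac{4968690253}{193764}$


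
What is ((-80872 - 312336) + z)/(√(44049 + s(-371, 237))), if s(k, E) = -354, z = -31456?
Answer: -424664*√4855/14565 ≈ -2031.6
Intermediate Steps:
((-80872 - 312336) + z)/(√(44049 + s(-371, 237))) = ((-80872 - 312336) - 31456)/(√(44049 - 354)) = (-393208 - 31456)/(√43695) = -424664*√4855/14565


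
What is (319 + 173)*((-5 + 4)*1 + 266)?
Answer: 130380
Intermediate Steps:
(319 + 173)*((-5 + 4)*1 + 266) = 492*(-1*1 + 266) = 492*(-1 + 266) = 492*265 = 130380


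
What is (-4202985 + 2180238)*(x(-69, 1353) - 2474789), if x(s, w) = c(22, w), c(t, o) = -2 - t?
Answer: 5005920571311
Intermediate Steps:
x(s, w) = -24 (x(s, w) = -2 - 1*22 = -2 - 22 = -24)
(-4202985 + 2180238)*(x(-69, 1353) - 2474789) = (-4202985 + 2180238)*(-24 - 2474789) = -2022747*(-2474813) = 5005920571311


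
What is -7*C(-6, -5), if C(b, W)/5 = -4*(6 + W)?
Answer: 140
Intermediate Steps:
C(b, W) = -120 - 20*W (C(b, W) = 5*(-4*(6 + W)) = 5*(-24 - 4*W) = -120 - 20*W)
-7*C(-6, -5) = -7*(-120 - 20*(-5)) = -7*(-120 + 100) = -7*(-20) = 140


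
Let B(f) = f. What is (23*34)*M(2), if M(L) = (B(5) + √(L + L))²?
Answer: 38318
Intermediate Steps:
M(L) = (5 + √2*√L)² (M(L) = (5 + √(L + L))² = (5 + √(2*L))² = (5 + √2*√L)²)
(23*34)*M(2) = (23*34)*(5 + √2*√2)² = 782*(5 + 2)² = 782*7² = 782*49 = 38318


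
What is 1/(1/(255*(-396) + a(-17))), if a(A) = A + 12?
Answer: -100985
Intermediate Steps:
a(A) = 12 + A
1/(1/(255*(-396) + a(-17))) = 1/(1/(255*(-396) + (12 - 17))) = 1/(1/(-100980 - 5)) = 1/(1/(-100985)) = 1/(-1/100985) = -100985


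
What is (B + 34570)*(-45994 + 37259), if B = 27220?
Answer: -539735650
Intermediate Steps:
(B + 34570)*(-45994 + 37259) = (27220 + 34570)*(-45994 + 37259) = 61790*(-8735) = -539735650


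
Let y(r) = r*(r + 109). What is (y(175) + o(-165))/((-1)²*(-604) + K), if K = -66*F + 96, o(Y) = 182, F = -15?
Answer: 24941/241 ≈ 103.49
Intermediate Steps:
y(r) = r*(109 + r)
K = 1086 (K = -66*(-15) + 96 = 990 + 96 = 1086)
(y(175) + o(-165))/((-1)²*(-604) + K) = (175*(109 + 175) + 182)/((-1)²*(-604) + 1086) = (175*284 + 182)/(1*(-604) + 1086) = (49700 + 182)/(-604 + 1086) = 49882/482 = 49882*(1/482) = 24941/241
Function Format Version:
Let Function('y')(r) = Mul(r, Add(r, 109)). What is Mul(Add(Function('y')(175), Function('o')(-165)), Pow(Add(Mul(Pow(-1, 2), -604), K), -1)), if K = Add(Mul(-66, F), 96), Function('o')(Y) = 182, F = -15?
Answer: Rational(24941, 241) ≈ 103.49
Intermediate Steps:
Function('y')(r) = Mul(r, Add(109, r))
K = 1086 (K = Add(Mul(-66, -15), 96) = Add(990, 96) = 1086)
Mul(Add(Function('y')(175), Function('o')(-165)), Pow(Add(Mul(Pow(-1, 2), -604), K), -1)) = Mul(Add(Mul(175, Add(109, 175)), 182), Pow(Add(Mul(Pow(-1, 2), -604), 1086), -1)) = Mul(Add(Mul(175, 284), 182), Pow(Add(Mul(1, -604), 1086), -1)) = Mul(Add(49700, 182), Pow(Add(-604, 1086), -1)) = Mul(49882, Pow(482, -1)) = Mul(49882, Rational(1, 482)) = Rational(24941, 241)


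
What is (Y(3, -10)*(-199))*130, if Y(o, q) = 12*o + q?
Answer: -672620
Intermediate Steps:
Y(o, q) = q + 12*o
(Y(3, -10)*(-199))*130 = ((-10 + 12*3)*(-199))*130 = ((-10 + 36)*(-199))*130 = (26*(-199))*130 = -5174*130 = -672620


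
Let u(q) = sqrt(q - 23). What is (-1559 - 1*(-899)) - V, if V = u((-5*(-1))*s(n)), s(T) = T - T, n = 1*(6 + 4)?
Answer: -660 - I*sqrt(23) ≈ -660.0 - 4.7958*I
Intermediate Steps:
n = 10 (n = 1*10 = 10)
s(T) = 0
u(q) = sqrt(-23 + q)
V = I*sqrt(23) (V = sqrt(-23 - 5*(-1)*0) = sqrt(-23 + 5*0) = sqrt(-23 + 0) = sqrt(-23) = I*sqrt(23) ≈ 4.7958*I)
(-1559 - 1*(-899)) - V = (-1559 - 1*(-899)) - I*sqrt(23) = (-1559 + 899) - I*sqrt(23) = -660 - I*sqrt(23)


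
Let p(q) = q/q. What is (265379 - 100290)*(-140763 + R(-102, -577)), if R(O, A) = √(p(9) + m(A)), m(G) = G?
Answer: -23238422907 + 3962136*I ≈ -2.3238e+10 + 3.9621e+6*I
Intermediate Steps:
p(q) = 1
R(O, A) = √(1 + A)
(265379 - 100290)*(-140763 + R(-102, -577)) = (265379 - 100290)*(-140763 + √(1 - 577)) = 165089*(-140763 + √(-576)) = 165089*(-140763 + 24*I) = -23238422907 + 3962136*I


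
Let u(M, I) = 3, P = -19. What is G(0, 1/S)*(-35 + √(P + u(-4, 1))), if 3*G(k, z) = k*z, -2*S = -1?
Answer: 0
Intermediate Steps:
S = ½ (S = -½*(-1) = ½ ≈ 0.50000)
G(k, z) = k*z/3 (G(k, z) = (k*z)/3 = k*z/3)
G(0, 1/S)*(-35 + √(P + u(-4, 1))) = ((⅓)*0/(½))*(-35 + √(-19 + 3)) = ((⅓)*0*2)*(-35 + √(-16)) = 0*(-35 + 4*I) = 0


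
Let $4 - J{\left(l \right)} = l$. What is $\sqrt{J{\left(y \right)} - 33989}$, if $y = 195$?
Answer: $2 i \sqrt{8545} \approx 184.88 i$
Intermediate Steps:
$J{\left(l \right)} = 4 - l$
$\sqrt{J{\left(y \right)} - 33989} = \sqrt{\left(4 - 195\right) - 33989} = \sqrt{-191 - 33989} = \sqrt{-34180} = 2 i \sqrt{8545}$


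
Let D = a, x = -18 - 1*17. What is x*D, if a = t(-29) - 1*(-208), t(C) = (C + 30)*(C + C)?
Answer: -5250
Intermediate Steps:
t(C) = 2*C*(30 + C) (t(C) = (30 + C)*(2*C) = 2*C*(30 + C))
a = 150 (a = 2*(-29)*(30 - 29) - 1*(-208) = 2*(-29)*1 + 208 = -58 + 208 = 150)
x = -35 (x = -18 - 17 = -35)
D = 150
x*D = -35*150 = -5250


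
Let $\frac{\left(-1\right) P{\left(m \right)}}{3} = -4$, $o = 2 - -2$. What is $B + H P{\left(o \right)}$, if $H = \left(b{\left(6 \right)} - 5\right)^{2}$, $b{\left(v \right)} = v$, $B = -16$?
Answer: $-4$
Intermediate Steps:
$o = 4$ ($o = 2 + 2 = 4$)
$P{\left(m \right)} = 12$ ($P{\left(m \right)} = \left(-3\right) \left(-4\right) = 12$)
$H = 1$ ($H = \left(6 - 5\right)^{2} = 1^{2} = 1$)
$B + H P{\left(o \right)} = -16 + 1 \cdot 12 = -16 + 12 = -4$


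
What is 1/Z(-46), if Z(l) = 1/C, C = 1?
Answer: 1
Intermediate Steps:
Z(l) = 1 (Z(l) = 1/1 = 1)
1/Z(-46) = 1/1 = 1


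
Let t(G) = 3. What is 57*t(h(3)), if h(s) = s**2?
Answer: 171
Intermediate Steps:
57*t(h(3)) = 57*3 = 171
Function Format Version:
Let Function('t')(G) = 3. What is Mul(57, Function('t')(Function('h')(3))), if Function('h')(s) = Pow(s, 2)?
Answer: 171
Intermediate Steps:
Mul(57, Function('t')(Function('h')(3))) = Mul(57, 3) = 171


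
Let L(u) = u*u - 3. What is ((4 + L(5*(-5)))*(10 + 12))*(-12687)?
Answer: -174725364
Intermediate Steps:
L(u) = -3 + u**2 (L(u) = u**2 - 3 = -3 + u**2)
((4 + L(5*(-5)))*(10 + 12))*(-12687) = ((4 + (-3 + (5*(-5))**2))*(10 + 12))*(-12687) = ((4 + (-3 + (-25)**2))*22)*(-12687) = ((4 + (-3 + 625))*22)*(-12687) = ((4 + 622)*22)*(-12687) = (626*22)*(-12687) = 13772*(-12687) = -174725364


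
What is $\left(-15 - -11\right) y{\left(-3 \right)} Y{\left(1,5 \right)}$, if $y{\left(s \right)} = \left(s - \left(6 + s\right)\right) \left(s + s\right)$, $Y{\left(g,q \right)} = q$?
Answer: $-720$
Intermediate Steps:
$y{\left(s \right)} = - 12 s$ ($y{\left(s \right)} = - 6 \cdot 2 s = - 12 s$)
$\left(-15 - -11\right) y{\left(-3 \right)} Y{\left(1,5 \right)} = \left(-15 - -11\right) \left(\left(-12\right) \left(-3\right)\right) 5 = \left(-15 + 11\right) 36 \cdot 5 = \left(-4\right) 36 \cdot 5 = \left(-144\right) 5 = -720$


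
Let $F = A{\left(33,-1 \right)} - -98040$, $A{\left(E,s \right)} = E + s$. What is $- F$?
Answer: $-98072$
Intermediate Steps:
$F = 98072$ ($F = \left(33 - 1\right) - -98040 = 32 + 98040 = 98072$)
$- F = \left(-1\right) 98072 = -98072$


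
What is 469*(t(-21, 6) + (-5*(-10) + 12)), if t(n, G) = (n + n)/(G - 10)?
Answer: 68005/2 ≈ 34003.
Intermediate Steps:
t(n, G) = 2*n/(-10 + G) (t(n, G) = (2*n)/(-10 + G) = 2*n/(-10 + G))
469*(t(-21, 6) + (-5*(-10) + 12)) = 469*(2*(-21)/(-10 + 6) + (-5*(-10) + 12)) = 469*(2*(-21)/(-4) + (50 + 12)) = 469*(2*(-21)*(-¼) + 62) = 469*(21/2 + 62) = 469*(145/2) = 68005/2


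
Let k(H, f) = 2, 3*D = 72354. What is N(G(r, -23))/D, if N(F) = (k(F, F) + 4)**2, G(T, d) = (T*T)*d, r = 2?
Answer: 18/12059 ≈ 0.0014927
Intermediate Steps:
D = 24118 (D = (1/3)*72354 = 24118)
G(T, d) = d*T**2 (G(T, d) = T**2*d = d*T**2)
N(F) = 36 (N(F) = (2 + 4)**2 = 6**2 = 36)
N(G(r, -23))/D = 36/24118 = 36*(1/24118) = 18/12059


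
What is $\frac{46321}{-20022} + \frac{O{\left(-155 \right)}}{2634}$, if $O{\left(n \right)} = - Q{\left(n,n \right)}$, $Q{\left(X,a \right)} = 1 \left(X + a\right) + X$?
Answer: $- \frac{9391607}{4394829} \approx -2.137$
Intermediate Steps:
$Q{\left(X,a \right)} = a + 2 X$ ($Q{\left(X,a \right)} = \left(X + a\right) + X = a + 2 X$)
$O{\left(n \right)} = - 3 n$ ($O{\left(n \right)} = - (n + 2 n) = - 3 n$)
$\frac{46321}{-20022} + \frac{O{\left(-155 \right)}}{2634} = \frac{46321}{-20022} + \frac{\left(-3\right) \left(-155\right)}{2634} = 46321 \left(- \frac{1}{20022}\right) + 465 \cdot \frac{1}{2634} = - \frac{46321}{20022} + \frac{155}{878} = - \frac{9391607}{4394829}$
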